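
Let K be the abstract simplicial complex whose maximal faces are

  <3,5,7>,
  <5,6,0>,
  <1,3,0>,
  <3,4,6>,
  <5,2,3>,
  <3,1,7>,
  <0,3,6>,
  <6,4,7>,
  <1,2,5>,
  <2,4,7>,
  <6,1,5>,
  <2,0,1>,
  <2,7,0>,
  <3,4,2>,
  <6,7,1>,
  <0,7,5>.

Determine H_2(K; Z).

Order the vertices as 0 < 1 < 2 < 3 < 4 < 5 < 6 < 7. Listing each simplex with vertices in this order, K has dimension 2 with simplices:

  0-simplices (8): [0], [1], [2], [3], [4], [5], [6], [7]
  1-simplices (24): (24 of them)
  2-simplices (16): [0,1,2], [0,1,3], [0,2,7], [0,3,6], [0,5,6], [0,5,7], [1,2,5], [1,3,7], [1,5,6], [1,6,7], [2,3,4], [2,3,5], [2,4,7], [3,4,6], [3,5,7], [4,6,7]

giving chain groups C_0 ≅ Z^8, C_1 ≅ Z^24, C_2 ≅ Z^16.

∂_1: C_1 → C_0 sends each edge [p,q] (with p < q) to q − p. For instance
  ∂[1,5] = [5] − [1].
This gives a 8×24 integer matrix of rank 7; reducing to Smith normal form yields diagonal entries (1,1,1,1,1,1,1).

Boundary ∂_2: C_2 → C_1 sends each 2-simplex [p,q,r] to [q,r] − [p,r] + [p,q]. For instance
  ∂[2,3,5] = [3,5] − [2,5] + [2,3],
  ∂[1,6,7] = [6,7] − [1,7] + [1,6].
The resulting 24×16 matrix has rank 15, and its Smith normal form has invariant factors (1,1,1,1,1,1,1,1,1,1,1,1,1,1,1).

From H_k ≅ ker(∂_k) / im(∂_{k+1}) we obtain:

  H_2: rank ker ∂_2 − rank ∂_3 = (16 − 15) − 0 = 1, and there is no ∂_3, so H_2 = Z.

(K is a triangulation of the torus T^2.)

H_2 ≅ Z.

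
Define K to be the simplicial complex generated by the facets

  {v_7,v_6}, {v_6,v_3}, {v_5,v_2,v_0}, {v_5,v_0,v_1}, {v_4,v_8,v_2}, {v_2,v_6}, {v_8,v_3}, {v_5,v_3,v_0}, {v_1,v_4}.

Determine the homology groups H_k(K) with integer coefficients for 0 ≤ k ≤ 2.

H_0 = Z,  H_1 = Z^3,  H_2 = 0.

Fix the vertex order v_0 < v_1 < v_2 < v_3 < v_4 < v_5 < v_6 < v_7 < v_8 and write every simplex with vertices in increasing order. Then dim K = 2 and the simplices of K are:

  0-simplices (9): [v_0], [v_1], [v_2], [v_3], [v_4], [v_5], [v_6], [v_7], [v_8]
  1-simplices (15): (15 of them)
  2-simplices (4): [v_0,v_1,v_5], [v_0,v_2,v_5], [v_0,v_3,v_5], [v_2,v_4,v_8]

Hence C_0 ≅ Z^9, C_1 ≅ Z^15, C_2 ≅ Z^4.

Boundary ∂_1: C_1 → C_0 is given by ∂[p,q] = [q] − [p]. For instance
  ∂[v_2,v_8] = [v_8] − [v_2].
This gives a 9×15 integer matrix of rank 8; reducing to Smith normal form yields diagonal entries (1,1,1,1,1,1,1,1).

The boundary map ∂_2: C_2 → C_1 acts by ∂[p,q,r] = [q,r] − [p,r] + [p,q]. For instance
  ∂[v_2,v_4,v_8] = [v_4,v_8] − [v_2,v_8] + [v_2,v_4],
  ∂[v_0,v_2,v_5] = [v_2,v_5] − [v_0,v_5] + [v_0,v_2].
The 15×4 boundary matrix has rank 4 and Smith normal form diag(1,1,1,1).

From H_k ≅ ker(∂_k) / im(∂_{k+1}) we obtain:

  H_0: rank C_0 − rank ∂_1 = 9 − 8 = 1, and the invariant factors of ∂_1 are all 1, so H_0 ≅ Z.
  H_1: rank ker ∂_1 − rank ∂_2 = (15 − 8) − 4 = 3, and the invariant factors of ∂_2 are all 1, so H_1 ≅ Z^3.
  H_2: rank ker ∂_2 − rank ∂_3 = (4 − 4) − 0 = 0, and there is no ∂_3, so H_2 ≅ 0.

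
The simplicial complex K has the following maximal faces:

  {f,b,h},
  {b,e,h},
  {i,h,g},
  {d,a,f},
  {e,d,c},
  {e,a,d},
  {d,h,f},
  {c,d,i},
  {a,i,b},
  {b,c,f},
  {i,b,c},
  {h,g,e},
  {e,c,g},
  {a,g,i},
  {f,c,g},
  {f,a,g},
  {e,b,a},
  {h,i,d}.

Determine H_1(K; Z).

H_1 = Z^2.

Order the vertices as a < b < c < d < e < f < g < h < i. Listing each simplex with vertices in this order, K has dimension 2 with simplices:

  0-simplices (9): a, b, c, d, e, f, g, h, i
  1-simplices (27): ab, ad, ae, af, ag, ai, bc, be, bf, bh, bi, cd, ce, cf, cg, ci, de, df, dh, di, eg, eh, fg, fh, gh, gi, hi
  2-simplices (18): abe, abi, ade, adf, afg, agi, bcf, bci, beh, bfh, cde, cdi, ceg, cfg, dfh, dhi, egh, ghi

Hence C_0 ≅ Z^9, C_1 ≅ Z^27, C_2 ≅ Z^18.

Boundary ∂_1: C_1 → C_0 sends each edge [p,q] (with p < q) to q − p. For instance
  ∂ad = d − a.
As a 9×27 matrix over Z this has rank 8, with invariant factors (1,1,1,1,1,1,1,1).

∂_2: C_2 → C_1 sends each 2-simplex [p,q,r] to [q,r] − [p,r] + [p,q]. For instance
  ∂abi = bi − ai + ab,
  ∂cfg = fg − cg + cf.
This gives a 27×18 integer matrix of rank 17; reducing to Smith normal form yields diagonal entries (1,1,1,1,1,1,1,1,1,1,1,1,1,1,1,1,1).

From H_k ≅ ker(∂_k) / im(∂_{k+1}) we obtain:

  H_1: rank ker ∂_1 − rank ∂_2 = (27 − 8) − 17 = 2, and the invariant factors of ∂_2 are all 1, so H_1 = Z^2.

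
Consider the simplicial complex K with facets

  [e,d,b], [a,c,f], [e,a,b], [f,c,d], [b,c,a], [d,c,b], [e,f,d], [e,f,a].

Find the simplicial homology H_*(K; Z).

H_0 = Z,  H_1 = 0,  H_2 = Z.

Take the total order a < b < c < d < e < f on the vertex set. Then K (dimension 2) consists of the simplices:

  0-simplices (6): a, b, c, d, e, f
  1-simplices (12): ab, ac, ae, af, bc, bd, be, cd, cf, de, df, ef
  2-simplices (8): abc, abe, acf, aef, bcd, bde, cdf, def

so the chain groups are C_0 ≅ Z^6, C_1 ≅ Z^12, C_2 ≅ Z^8.

Boundary ∂_1: C_1 → C_0 is given by ∂[p,q] = [q] − [p]. For instance
  ∂ab = b − a.
The 6×12 boundary matrix has rank 5 and Smith normal form diag(1,1,1,1,1).

Boundary ∂_2: C_2 → C_1 acts by ∂[p,q,r] = [q,r] − [p,r] + [p,q]. For instance
  ∂bde = de − be + bd,
  ∂bcd = cd − bd + bc.
The 12×8 boundary matrix has rank 7 and Smith normal form diag(1,1,1,1,1,1,1).

Computing H_k = (kernel of ∂_k) / (image of ∂_{k+1}):

  H_0: rank C_0 − rank ∂_1 = 6 − 5 = 1, and the invariant factors of ∂_1 are all 1, so H_0 ≅ Z.
  H_1: rank ker ∂_1 − rank ∂_2 = (12 − 5) − 7 = 0, and the invariant factors of ∂_2 are all 1, so H_1 ≅ 0.
  H_2: rank ker ∂_2 − rank ∂_3 = (8 − 7) − 0 = 1, and there is no ∂_3, so H_2 ≅ Z.

As a check, the Euler characteristic is 6 − 12 + 8 = 2, which agrees with 1 − 0 + 1 = 2.
(K is a triangulation of the 2-sphere S^2.)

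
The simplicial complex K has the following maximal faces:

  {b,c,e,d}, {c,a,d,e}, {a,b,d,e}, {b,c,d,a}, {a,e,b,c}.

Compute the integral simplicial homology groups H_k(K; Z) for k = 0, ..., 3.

We work with the vertex ordering a < b < c < d < e. The simplices of K, each written with vertices in increasing order, are:

  0-simplices (5): a, b, c, d, e
  1-simplices (10): ab, ac, ad, ae, bc, bd, be, cd, ce, de
  2-simplices (10): abc, abd, abe, acd, ace, ade, bcd, bce, bde, cde
  3-simplices (5): abcd, abce, abde, acde, bcde

Hence C_0 ≅ Z^5, C_1 ≅ Z^10, C_2 ≅ Z^10, C_3 ≅ Z^5.

∂_1: C_1 → C_0 maps an edge to its endpoints' difference, ∂[p,q] = q − p. For instance
  ∂ce = e − c.
As a 5×10 matrix over Z this has rank 4, with invariant factors (1,1,1,1).

∂_2: C_2 → C_1 sends each 2-simplex [p,q,r] to [q,r] − [p,r] + [p,q]. For instance
  ∂bde = de − be + bd,
  ∂abd = bd − ad + ab.
The resulting 10×10 matrix has rank 6, and its Smith normal form has invariant factors (1,1,1,1,1,1).

Boundary ∂_3: C_3 → C_2 sends each 3-simplex σ to the alternating sum Σ_i (−1)^i (σ with its i-th vertex removed). For instance
  ∂abce = bce − ace + abe − abc,
  ∂abcd = bcd − acd + abd − abc.
The 10×5 boundary matrix has rank 4 and Smith normal form diag(1,1,1,1).

From H_k ≅ ker(∂_k) / im(∂_{k+1}) we obtain:

  H_0: rank C_0 − rank ∂_1 = 5 − 4 = 1, and the invariant factors of ∂_1 are all 1, so H_0 ≅ Z.
  H_1: rank ker ∂_1 − rank ∂_2 = (10 − 4) − 6 = 0, and the invariant factors of ∂_2 are all 1, so H_1 ≅ 0.
  H_2: rank ker ∂_2 − rank ∂_3 = (10 − 6) − 4 = 0, and the invariant factors of ∂_3 are all 1, so H_2 ≅ 0.
  H_3: rank ker ∂_3 − rank ∂_4 = (5 − 4) − 0 = 1, and there is no ∂_4, so H_3 ≅ Z.

H_0 = Z,  H_1 = 0,  H_2 = 0,  H_3 = Z.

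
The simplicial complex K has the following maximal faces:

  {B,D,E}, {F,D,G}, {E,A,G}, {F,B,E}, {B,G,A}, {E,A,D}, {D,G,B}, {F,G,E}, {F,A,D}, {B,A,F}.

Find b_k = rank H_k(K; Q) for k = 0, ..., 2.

b_0 = 1, b_1 = 0, b_2 = 0.

Order the vertices as A < B < D < E < F < G. Listing each simplex with vertices in this order, K has dimension 2 with simplices:

  0-simplices (6): A, B, D, E, F, G
  1-simplices (15): AB, AD, AE, AF, AG, BD, BE, BF, BG, DE, DF, DG, EF, EG, FG
  2-simplices (10): ABF, ABG, ADE, ADF, AEG, BDE, BDG, BEF, DFG, EFG

so the chain groups are C_0 ≅ Z^6, C_1 ≅ Z^15, C_2 ≅ Z^10.

∂_1: C_1 → C_0 sends each edge [p,q] (with p < q) to q − p.
The resulting 6×15 matrix has rank 5, and its Smith normal form has invariant factors (1,1,1,1,1).

∂_2: C_2 → C_1 maps a triangle to the signed sum of its edges. For instance
  ∂ABG = BG − AG + AB,
  ∂BDG = DG − BG + BD.
The 15×10 boundary matrix has rank 10 and Smith normal form diag(1,1,1,1,1,1,1,1,1,2).

Now H_k = ker ∂_k / im ∂_{k+1}, so:

  H_0: rank C_0 − rank ∂_1 = 6 − 5 = 1, and the invariant factors of ∂_1 are all 1, so H_0 = Z.
  H_1: rank ker ∂_1 − rank ∂_2 = (15 − 5) − 10 = 0, and ∂_2 has invariant factor 2 > 1, so H_1 = Z/2.
  H_2: rank ker ∂_2 − rank ∂_3 = (10 − 10) − 0 = 0, and there is no ∂_3, so H_2 = 0.

Hence the Betti numbers are b_0 = 1, b_1 = 0, b_2 = 0.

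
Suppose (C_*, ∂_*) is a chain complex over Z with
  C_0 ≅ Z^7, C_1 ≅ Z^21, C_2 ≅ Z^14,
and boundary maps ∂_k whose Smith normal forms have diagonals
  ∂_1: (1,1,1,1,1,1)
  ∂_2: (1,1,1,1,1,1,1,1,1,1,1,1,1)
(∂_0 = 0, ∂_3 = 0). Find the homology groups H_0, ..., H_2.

H_0 ≅ Z,  H_1 ≅ Z^2,  H_2 ≅ Z.

H_0: b_0 = 7 − 0 − 6 = 1; torsion from ∂_1 factors > 1: none. So H_0 ≅ Z.
H_1: b_1 = 21 − 6 − 13 = 2; torsion from ∂_2 factors > 1: none. So H_1 ≅ Z^2.
H_2: b_2 = 14 − 13 − 0 = 1; torsion from ∂_3 factors > 1: none. So H_2 ≅ Z.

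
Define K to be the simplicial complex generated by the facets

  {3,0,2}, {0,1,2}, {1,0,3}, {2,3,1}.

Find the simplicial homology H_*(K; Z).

Take the total order 0 < 1 < 2 < 3 on the vertex set. Then K (dimension 2) consists of the simplices:

  0-simplices (4): [0], [1], [2], [3]
  1-simplices (6): [0,1], [0,2], [0,3], [1,2], [1,3], [2,3]
  2-simplices (4): [0,1,2], [0,1,3], [0,2,3], [1,2,3]

Hence C_0 ≅ Z^4, C_1 ≅ Z^6, C_2 ≅ Z^4.

Boundary ∂_1: C_1 → C_0 sends each edge [p,q] (with p < q) to q − p. For instance
  ∂[1,3] = [3] − [1].
As a 4×6 matrix over Z this has rank 3, with invariant factors (1,1,1).

The boundary map ∂_2: C_2 → C_1 sends each 2-simplex [p,q,r] to [q,r] − [p,r] + [p,q]. For instance
  ∂[0,1,3] = [1,3] − [0,3] + [0,1],
  ∂[1,2,3] = [2,3] − [1,3] + [1,2].
The 6×4 boundary matrix has rank 3 and Smith normal form diag(1,1,1).

Reading off H_k = ker ∂_k / im ∂_{k+1}:

  H_0: rank C_0 − rank ∂_1 = 4 − 3 = 1, and the invariant factors of ∂_1 are all 1, so H_0 ≅ Z.
  H_1: rank ker ∂_1 − rank ∂_2 = (6 − 3) − 3 = 0, and the invariant factors of ∂_2 are all 1, so H_1 ≅ 0.
  H_2: rank ker ∂_2 − rank ∂_3 = (4 − 3) − 0 = 1, and there is no ∂_3, so H_2 ≅ Z.

H_0 ≅ Z,  H_1 = 0,  H_2 ≅ Z.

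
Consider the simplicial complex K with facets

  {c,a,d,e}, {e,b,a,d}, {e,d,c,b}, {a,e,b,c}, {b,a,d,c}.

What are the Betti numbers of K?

b_0 = 1, b_1 = 0, b_2 = 0, b_3 = 1.

We work with the vertex ordering a < b < c < d < e. The simplices of K, each written with vertices in increasing order, are:

  0-simplices (5): a, b, c, d, e
  1-simplices (10): ab, ac, ad, ae, bc, bd, be, cd, ce, de
  2-simplices (10): abc, abd, abe, acd, ace, ade, bcd, bce, bde, cde
  3-simplices (5): abcd, abce, abde, acde, bcde

so the chain groups are C_0 ≅ Z^5, C_1 ≅ Z^10, C_2 ≅ Z^10, C_3 ≅ Z^5.

The boundary map ∂_1: C_1 → C_0 maps an edge to its endpoints' difference, ∂[p,q] = q − p. For instance
  ∂be = e − b.
This gives a 5×10 integer matrix of rank 4; reducing to Smith normal form yields diagonal entries (1,1,1,1).

∂_2: C_2 → C_1 maps a triangle to the signed sum of its edges. For instance
  ∂acd = cd − ad + ac,
  ∂cde = de − ce + cd.
The resulting 10×10 matrix has rank 6, and its Smith normal form has invariant factors (1,1,1,1,1,1).

The boundary map ∂_3: C_3 → C_2 sends each 3-simplex σ to the alternating sum Σ_i (−1)^i (σ with its i-th vertex removed). For instance
  ∂acde = cde − ade + ace − acd,
  ∂abce = bce − ace + abe − abc.
As a 10×5 matrix over Z this has rank 4, with invariant factors (1,1,1,1).

From H_k ≅ ker(∂_k) / im(∂_{k+1}) we obtain:

  H_0: rank C_0 − rank ∂_1 = 5 − 4 = 1, and the invariant factors of ∂_1 are all 1, so H_0 = Z.
  H_1: rank ker ∂_1 − rank ∂_2 = (10 − 4) − 6 = 0, and the invariant factors of ∂_2 are all 1, so H_1 = 0.
  H_2: rank ker ∂_2 − rank ∂_3 = (10 − 6) − 4 = 0, and the invariant factors of ∂_3 are all 1, so H_2 = 0.
  H_3: rank ker ∂_3 − rank ∂_4 = (5 − 4) − 0 = 1, and there is no ∂_4, so H_3 = Z.

Hence the Betti numbers are b_0 = 1, b_1 = 0, b_2 = 0, b_3 = 1.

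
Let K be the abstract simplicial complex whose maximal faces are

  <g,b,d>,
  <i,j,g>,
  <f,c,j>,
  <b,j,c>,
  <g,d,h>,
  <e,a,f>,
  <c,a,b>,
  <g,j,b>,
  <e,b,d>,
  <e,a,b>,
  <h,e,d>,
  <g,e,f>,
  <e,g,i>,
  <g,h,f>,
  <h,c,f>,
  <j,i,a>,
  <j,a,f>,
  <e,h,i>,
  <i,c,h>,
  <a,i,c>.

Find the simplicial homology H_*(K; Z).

We work with the vertex ordering a < b < c < d < e < f < g < h < i < j. The simplices of K, each written with vertices in increasing order, are:

  0-simplices (10): a, b, c, d, e, f, g, h, i, j
  1-simplices (30): ab, ac, ae, af, ai, aj, bc, bd, be, bg, bj, cf, ch, ci, cj, de, dg, dh, ef, eg, eh, ei, fg, fh, fj, gh, gi, gj, hi, ij
  2-simplices (20): abc, abe, aci, aef, afj, aij, bcj, bde, bdg, bgj, cfh, cfj, chi, deh, dgh, efg, egi, ehi, fgh, gij

giving chain groups C_0 ≅ Z^10, C_1 ≅ Z^30, C_2 ≅ Z^20.

∂_1: C_1 → C_0 is given by ∂[p,q] = [q] − [p].
This gives a 10×30 integer matrix of rank 9; reducing to Smith normal form yields diagonal entries (1,1,1,1,1,1,1,1,1).

∂_2: C_2 → C_1 sends each 2-simplex [p,q,r] to [q,r] − [p,r] + [p,q]. For instance
  ∂efg = fg − eg + ef,
  ∂aci = ci − ai + ac.
This gives a 30×20 integer matrix of rank 20; reducing to Smith normal form yields diagonal entries (1,1,1,1,1,1,1,1,1,1,1,1,1,1,1,1,1,1,1,2).

From H_k ≅ ker(∂_k) / im(∂_{k+1}) we obtain:

  H_0: rank C_0 − rank ∂_1 = 10 − 9 = 1, and the invariant factors of ∂_1 are all 1, so H_0 ≅ Z.
  H_1: rank ker ∂_1 − rank ∂_2 = (30 − 9) − 20 = 1, and ∂_2 has invariant factor 2 > 1, so H_1 ≅ Z ⊕ Z_2.
  H_2: rank ker ∂_2 − rank ∂_3 = (20 − 20) − 0 = 0, and there is no ∂_3, so H_2 ≅ 0.

As a check, the Euler characteristic is 10 − 30 + 20 = 0, which agrees with 1 − 1 + 0 = 0.

H_0 = Z,  H_1 = Z ⊕ Z_2,  H_2 = 0.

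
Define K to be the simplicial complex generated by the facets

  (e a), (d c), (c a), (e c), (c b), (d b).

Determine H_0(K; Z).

We work with the vertex ordering a < b < c < d < e. The simplices of K, each written with vertices in increasing order, are:

  0-simplices (5): a, b, c, d, e
  1-simplices (6): ac, ae, bc, bd, cd, ce

so the chain groups are C_0 ≅ Z^5, C_1 ≅ Z^6.

Boundary ∂_1: C_1 → C_0 is given by ∂[p,q] = [q] − [p]. For instance
  ∂ac = c − a.
The resulting 5×6 matrix has rank 4, and its Smith normal form has invariant factors (1,1,1,1).

From H_k ≅ ker(∂_k) / im(∂_{k+1}) we obtain:

  H_0: rank C_0 − rank ∂_1 = 5 − 4 = 1, and the invariant factors of ∂_1 are all 1, so H_0 ≅ Z.

H_0 = Z.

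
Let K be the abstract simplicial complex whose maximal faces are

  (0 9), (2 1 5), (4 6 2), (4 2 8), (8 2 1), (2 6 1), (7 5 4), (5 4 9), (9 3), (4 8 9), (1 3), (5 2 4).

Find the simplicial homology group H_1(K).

H_1 ≅ Z.

K has 10 vertices, 19 edges, 9 triangles.
rank ∂_1 = 9, rank ∂_2 = 9 ⇒ b_1 = 19 − 9 − 9 = 1; all invariant factors of ∂_2 are 1 so no torsion. So H_1 = Z.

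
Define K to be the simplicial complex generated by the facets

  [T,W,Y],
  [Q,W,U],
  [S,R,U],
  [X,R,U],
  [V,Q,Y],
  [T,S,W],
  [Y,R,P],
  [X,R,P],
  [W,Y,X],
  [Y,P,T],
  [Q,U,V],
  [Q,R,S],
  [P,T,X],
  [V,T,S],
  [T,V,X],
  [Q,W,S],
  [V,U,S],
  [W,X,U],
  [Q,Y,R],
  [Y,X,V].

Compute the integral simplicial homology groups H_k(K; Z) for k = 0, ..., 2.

Take the total order P < Q < R < S < T < U < V < W < X < Y on the vertex set. Then K (dimension 2) consists of the simplices:

  0-simplices (10): P, Q, R, S, T, U, V, W, X, Y
  1-simplices (30): PR, PT, PX, PY, QR, QS, QU, QV, QW, QY, RS, RU, RX, RY, ST, SU, SV, SW, TV, TW, TX, TY, UV, UW, UX, VX, VY, WX, WY, XY
  2-simplices (20): PRX, PRY, PTX, PTY, QRS, QRY, QSW, QUV, QUW, QVY, RSU, RUX, STV, STW, SUV, TVX, TWY, UWX, VXY, WXY

Hence C_0 ≅ Z^10, C_1 ≅ Z^30, C_2 ≅ Z^20.

The boundary map ∂_1: C_1 → C_0 sends each edge [p,q] (with p < q) to q − p.
This gives a 10×30 integer matrix of rank 9; reducing to Smith normal form yields diagonal entries (1,1,1,1,1,1,1,1,1).

Boundary ∂_2: C_2 → C_1 acts by ∂[p,q,r] = [q,r] − [p,r] + [p,q]. For instance
  ∂WXY = XY − WY + WX,
  ∂QVY = VY − QY + QV.
This gives a 30×20 integer matrix of rank 20; reducing to Smith normal form yields diagonal entries (1,1,1,1,1,1,1,1,1,1,1,1,1,1,1,1,1,1,1,2).

Computing H_k = (kernel of ∂_k) / (image of ∂_{k+1}):

  H_0: rank C_0 − rank ∂_1 = 10 − 9 = 1, and the invariant factors of ∂_1 are all 1, so H_0 ≅ Z.
  H_1: rank ker ∂_1 − rank ∂_2 = (30 − 9) − 20 = 1, and ∂_2 has invariant factor 2 > 1, so H_1 ≅ Z ⊕ Z_2.
  H_2: rank ker ∂_2 − rank ∂_3 = (20 − 20) − 0 = 0, and there is no ∂_3, so H_2 ≅ 0.

As a check, the Euler characteristic is 10 − 30 + 20 = 0, which agrees with 1 − 1 + 0 = 0.

H_0 ≅ Z,  H_1 ≅ Z ⊕ Z_2,  H_2 = 0.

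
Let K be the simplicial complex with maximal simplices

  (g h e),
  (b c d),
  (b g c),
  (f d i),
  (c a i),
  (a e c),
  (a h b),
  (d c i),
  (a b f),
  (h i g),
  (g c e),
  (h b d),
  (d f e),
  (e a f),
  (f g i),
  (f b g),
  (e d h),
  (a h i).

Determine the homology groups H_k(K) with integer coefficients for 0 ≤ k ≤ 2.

Fix the vertex order a < b < c < d < e < f < g < h < i and write every simplex with vertices in increasing order. Then dim K = 2 and the simplices of K are:

  0-simplices (9): a, b, c, d, e, f, g, h, i
  1-simplices (27): ab, ac, ae, af, ah, ai, bc, bd, bf, bg, bh, cd, ce, cg, ci, de, df, dh, di, ef, eg, eh, fg, fi, gh, gi, hi
  2-simplices (18): abf, abh, ace, aci, aef, ahi, bcd, bcg, bdh, bfg, cdi, ceg, def, deh, dfi, egh, fgi, ghi

Hence C_0 ≅ Z^9, C_1 ≅ Z^27, C_2 ≅ Z^18.

The boundary map ∂_1: C_1 → C_0 sends each edge [p,q] (with p < q) to q − p.
This gives a 9×27 integer matrix of rank 8; reducing to Smith normal form yields diagonal entries (1,1,1,1,1,1,1,1).

Boundary ∂_2: C_2 → C_1 acts by ∂[p,q,r] = [q,r] − [p,r] + [p,q]. For instance
  ∂bcd = cd − bd + bc,
  ∂def = ef − df + de.
The resulting 27×18 matrix has rank 17, and its Smith normal form has invariant factors (1,1,1,1,1,1,1,1,1,1,1,1,1,1,1,1,1).

Now H_k = ker ∂_k / im ∂_{k+1}, so:

  H_0: rank C_0 − rank ∂_1 = 9 − 8 = 1, and the invariant factors of ∂_1 are all 1, so H_0 = Z.
  H_1: rank ker ∂_1 − rank ∂_2 = (27 − 8) − 17 = 2, and the invariant factors of ∂_2 are all 1, so H_1 = Z^2.
  H_2: rank ker ∂_2 − rank ∂_3 = (18 − 17) − 0 = 1, and there is no ∂_3, so H_2 = Z.

As a check, the Euler characteristic is 9 − 27 + 18 = 0, which agrees with 1 − 2 + 1 = 0.

H_0 ≅ Z,  H_1 ≅ Z^2,  H_2 ≅ Z.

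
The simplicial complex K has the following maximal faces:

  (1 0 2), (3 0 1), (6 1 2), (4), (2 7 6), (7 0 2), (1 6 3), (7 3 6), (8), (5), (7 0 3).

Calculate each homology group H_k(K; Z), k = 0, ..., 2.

H_0 ≅ Z^4,  H_1 = 0,  H_2 ≅ Z.

K has 9 vertices, 12 edges, 8 triangles.
rank ∂_0 = 0, rank ∂_1 = 5 ⇒ b_0 = 9 − 0 − 5 = 4; all invariant factors of ∂_1 are 1 so no torsion. So H_0 ≅ Z^4.
rank ∂_1 = 5, rank ∂_2 = 7 ⇒ b_1 = 12 − 5 − 7 = 0; all invariant factors of ∂_2 are 1 so no torsion. So H_1 ≅ 0.
rank ∂_2 = 7, rank ∂_3 = 0 ⇒ b_2 = 8 − 7 − 0 = 1. So H_2 ≅ Z.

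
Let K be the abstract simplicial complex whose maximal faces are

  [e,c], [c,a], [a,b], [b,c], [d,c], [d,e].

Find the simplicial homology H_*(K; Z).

H_0 ≅ Z,  H_1 ≅ Z^2.

Order the vertices as a < b < c < d < e. Listing each simplex with vertices in this order, K has dimension 1 with simplices:

  0-simplices (5): a, b, c, d, e
  1-simplices (6): ab, ac, bc, cd, ce, de

giving chain groups C_0 ≅ Z^5, C_1 ≅ Z^6.

The boundary map ∂_1: C_1 → C_0 sends each edge [p,q] (with p < q) to q − p.
The 5×6 boundary matrix has rank 4 and Smith normal form diag(1,1,1,1).

From H_k ≅ ker(∂_k) / im(∂_{k+1}) we obtain:

  H_0: rank C_0 − rank ∂_1 = 5 − 4 = 1, and the invariant factors of ∂_1 are all 1, so H_0 ≅ Z.
  H_1: rank ker ∂_1 − rank ∂_2 = (6 − 4) − 0 = 2, and there is no ∂_2, so H_1 ≅ Z^2.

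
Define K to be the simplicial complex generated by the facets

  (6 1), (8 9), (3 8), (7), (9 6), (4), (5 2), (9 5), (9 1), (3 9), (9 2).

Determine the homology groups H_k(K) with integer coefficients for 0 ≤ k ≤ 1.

H_0 = Z^3,  H_1 = Z^3.

K has 9 vertices, 9 edges.
rank ∂_0 = 0, rank ∂_1 = 6 ⇒ b_0 = 9 − 0 − 6 = 3; all invariant factors of ∂_1 are 1 so no torsion. So H_0 ≅ Z^3.
rank ∂_1 = 6, rank ∂_2 = 0 ⇒ b_1 = 9 − 6 − 0 = 3. So H_1 ≅ Z^3.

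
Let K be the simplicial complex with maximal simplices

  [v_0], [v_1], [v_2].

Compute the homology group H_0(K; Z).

H_0 ≅ Z^3.

Take the total order v_0 < v_1 < v_2 on the vertex set. Then K (dimension 0) consists of the simplices:

  0-simplices (3): [v_0], [v_1], [v_2]

so the chain groups are C_0 ≅ Z^3.

Computing H_k = (kernel of ∂_k) / (image of ∂_{k+1}):

  H_0: rank C_0 − rank ∂_1 = 3 − 0 = 3, and there is no ∂_1, so H_0 ≅ Z^3.

(K is a triangulation of a set of 3 points.)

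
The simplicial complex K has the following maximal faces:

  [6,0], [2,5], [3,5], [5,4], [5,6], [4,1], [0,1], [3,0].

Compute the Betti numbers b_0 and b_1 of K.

We work with the vertex ordering 0 < 1 < 2 < 3 < 4 < 5 < 6. The simplices of K, each written with vertices in increasing order, are:

  0-simplices (7): [0], [1], [2], [3], [4], [5], [6]
  1-simplices (8): [0,1], [0,3], [0,6], [1,4], [2,5], [3,5], [4,5], [5,6]

Hence C_0 ≅ Z^7, C_1 ≅ Z^8.

∂_1: C_1 → C_0 maps an edge to its endpoints' difference, ∂[p,q] = q − p. For instance
  ∂[0,6] = [6] − [0].
As a 7×8 matrix over Z this has rank 6, with invariant factors (1,1,1,1,1,1).

Now H_k = ker ∂_k / im ∂_{k+1}, so:

  H_0: rank C_0 − rank ∂_1 = 7 − 6 = 1, and the invariant factors of ∂_1 are all 1, so H_0 ≅ Z.
  H_1: rank ker ∂_1 − rank ∂_2 = (8 − 6) − 0 = 2, and there is no ∂_2, so H_1 ≅ Z^2.

As a check, the Euler characteristic is 7 − 8 = -1, which agrees with 1 − 2 = -1.

Hence the Betti numbers are b_0 = 1, b_1 = 2.

b_0 = 1, b_1 = 2.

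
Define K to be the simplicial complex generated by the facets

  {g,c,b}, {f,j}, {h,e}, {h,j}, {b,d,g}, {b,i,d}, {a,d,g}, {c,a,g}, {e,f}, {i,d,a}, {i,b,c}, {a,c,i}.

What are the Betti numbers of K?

K has 10 vertices, 16 edges, 8 triangles.
rank ∂_0 = 0, rank ∂_1 = 8 ⇒ b_0 = 10 − 0 − 8 = 2; all invariant factors of ∂_1 are 1 so no torsion. So H_0 = Z^2.
rank ∂_1 = 8, rank ∂_2 = 7 ⇒ b_1 = 16 − 8 − 7 = 1; all invariant factors of ∂_2 are 1 so no torsion. So H_1 = Z.
rank ∂_2 = 7, rank ∂_3 = 0 ⇒ b_2 = 8 − 7 − 0 = 1. So H_2 = Z.

b_0 = 2, b_1 = 1, b_2 = 1.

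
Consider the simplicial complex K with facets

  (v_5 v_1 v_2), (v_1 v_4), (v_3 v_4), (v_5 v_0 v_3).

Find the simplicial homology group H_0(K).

We work with the vertex ordering v_0 < v_1 < v_2 < v_3 < v_4 < v_5. The simplices of K, each written with vertices in increasing order, are:

  0-simplices (6): [v_0], [v_1], [v_2], [v_3], [v_4], [v_5]
  1-simplices (8): [v_0,v_3], [v_0,v_5], [v_1,v_2], [v_1,v_4], [v_1,v_5], [v_2,v_5], [v_3,v_4], [v_3,v_5]
  2-simplices (2): [v_0,v_3,v_5], [v_1,v_2,v_5]

giving chain groups C_0 ≅ Z^6, C_1 ≅ Z^8, C_2 ≅ Z^2.

∂_1: C_1 → C_0 maps an edge to its endpoints' difference, ∂[p,q] = q − p. For instance
  ∂[v_1,v_2] = [v_2] − [v_1].
As a 6×8 matrix over Z this has rank 5, with invariant factors (1,1,1,1,1).

Boundary ∂_2: C_2 → C_1 maps a triangle to the signed sum of its edges. For instance
  ∂[v_0,v_3,v_5] = [v_3,v_5] − [v_0,v_5] + [v_0,v_3],
  ∂[v_1,v_2,v_5] = [v_2,v_5] − [v_1,v_5] + [v_1,v_2].
The resulting 8×2 matrix has rank 2, and its Smith normal form has invariant factors (1,1).

From H_k ≅ ker(∂_k) / im(∂_{k+1}) we obtain:

  H_0: rank C_0 − rank ∂_1 = 6 − 5 = 1, and the invariant factors of ∂_1 are all 1, so H_0 ≅ Z.

H_0 = Z.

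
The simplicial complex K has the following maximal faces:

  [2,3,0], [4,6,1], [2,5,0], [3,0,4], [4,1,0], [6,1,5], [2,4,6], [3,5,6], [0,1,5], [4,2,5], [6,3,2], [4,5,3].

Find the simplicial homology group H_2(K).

Take the total order 0 < 1 < 2 < 3 < 4 < 5 < 6 on the vertex set. Then K (dimension 2) consists of the simplices:

  0-simplices (7): [0], [1], [2], [3], [4], [5], [6]
  1-simplices (18): [0,1], [0,2], [0,3], [0,4], [0,5], [1,4], [1,5], [1,6], [2,3], [2,4], [2,5], [2,6], [3,4], [3,5], [3,6], [4,5], [4,6], [5,6]
  2-simplices (12): [0,1,4], [0,1,5], [0,2,3], [0,2,5], [0,3,4], [1,4,6], [1,5,6], [2,3,6], [2,4,5], [2,4,6], [3,4,5], [3,5,6]

so the chain groups are C_0 ≅ Z^7, C_1 ≅ Z^18, C_2 ≅ Z^12.

The boundary map ∂_1: C_1 → C_0 maps an edge to its endpoints' difference, ∂[p,q] = q − p. For instance
  ∂[0,5] = [5] − [0].
The resulting 7×18 matrix has rank 6, and its Smith normal form has invariant factors (1,1,1,1,1,1).

The boundary map ∂_2: C_2 → C_1 acts by ∂[p,q,r] = [q,r] − [p,r] + [p,q]. For instance
  ∂[0,1,5] = [1,5] − [0,5] + [0,1],
  ∂[0,2,5] = [2,5] − [0,5] + [0,2].
The 18×12 boundary matrix has rank 12 and Smith normal form diag(1,1,1,1,1,1,1,1,1,1,1,2).

Computing H_k = (kernel of ∂_k) / (image of ∂_{k+1}):

  H_2: rank ker ∂_2 − rank ∂_3 = (12 − 12) − 0 = 0, and there is no ∂_3, so H_2 = 0.

(K is a triangulation of the real projective plane RP^2.)

H_2 ≅ 0.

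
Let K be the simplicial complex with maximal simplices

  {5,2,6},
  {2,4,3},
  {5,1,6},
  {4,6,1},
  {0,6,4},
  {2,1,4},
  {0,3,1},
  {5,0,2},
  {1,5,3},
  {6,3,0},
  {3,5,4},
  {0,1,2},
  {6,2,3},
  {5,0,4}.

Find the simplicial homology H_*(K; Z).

Order the vertices as 0 < 1 < 2 < 3 < 4 < 5 < 6. Listing each simplex with vertices in this order, K has dimension 2 with simplices:

  0-simplices (7): [0], [1], [2], [3], [4], [5], [6]
  1-simplices (21): [0,1], [0,2], [0,3], [0,4], [0,5], [0,6], [1,2], [1,3], [1,4], [1,5], [1,6], [2,3], [2,4], [2,5], [2,6], [3,4], [3,5], [3,6], [4,5], [4,6], [5,6]
  2-simplices (14): [0,1,2], [0,1,3], [0,2,5], [0,3,6], [0,4,5], [0,4,6], [1,2,4], [1,3,5], [1,4,6], [1,5,6], [2,3,4], [2,3,6], [2,5,6], [3,4,5]

so the chain groups are C_0 ≅ Z^7, C_1 ≅ Z^21, C_2 ≅ Z^14.

∂_1: C_1 → C_0 sends each edge [p,q] (with p < q) to q − p.
The resulting 7×21 matrix has rank 6, and its Smith normal form has invariant factors (1,1,1,1,1,1).

∂_2: C_2 → C_1 maps a triangle to the signed sum of its edges. For instance
  ∂[0,3,6] = [3,6] − [0,6] + [0,3],
  ∂[3,4,5] = [4,5] − [3,5] + [3,4].
As a 21×14 matrix over Z this has rank 13, with invariant factors (1,1,1,1,1,1,1,1,1,1,1,1,1).

Reading off H_k = ker ∂_k / im ∂_{k+1}:

  H_0: rank C_0 − rank ∂_1 = 7 − 6 = 1, and the invariant factors of ∂_1 are all 1, so H_0 = Z.
  H_1: rank ker ∂_1 − rank ∂_2 = (21 − 6) − 13 = 2, and the invariant factors of ∂_2 are all 1, so H_1 = Z^2.
  H_2: rank ker ∂_2 − rank ∂_3 = (14 − 13) − 0 = 1, and there is no ∂_3, so H_2 = Z.

As a check, the Euler characteristic is 7 − 21 + 14 = 0, which agrees with 1 − 2 + 1 = 0.

H_0 = Z,  H_1 = Z^2,  H_2 = Z.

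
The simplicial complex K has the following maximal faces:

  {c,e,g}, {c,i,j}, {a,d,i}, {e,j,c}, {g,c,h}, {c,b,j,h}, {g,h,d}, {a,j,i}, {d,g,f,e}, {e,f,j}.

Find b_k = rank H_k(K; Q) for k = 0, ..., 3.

Take the total order a < b < c < d < e < f < g < h < i < j on the vertex set. Then K (dimension 3) consists of the simplices:

  0-simplices (10): a, b, c, d, e, f, g, h, i, j
  1-simplices (24): ad, ai, aj, bc, bh, bj, ce, cg, ch, ci, cj, de, df, dg, dh, di, ef, eg, ej, fg, fj, gh, hj, ij
  2-simplices (16): adi, aij, bch, bcj, bhj, ceg, cej, cgh, chj, cij, def, deg, dfg, dgh, efg, efj
  3-simplices (2): bchj, defg

so the chain groups are C_0 ≅ Z^10, C_1 ≅ Z^24, C_2 ≅ Z^16, C_3 ≅ Z^2.

Boundary ∂_1: C_1 → C_0 sends each edge [p,q] (with p < q) to q − p. For instance
  ∂eg = g − e.
The resulting 10×24 matrix has rank 9, and its Smith normal form has invariant factors (1,1,1,1,1,1,1,1,1).

The boundary map ∂_2: C_2 → C_1 acts by ∂[p,q,r] = [q,r] − [p,r] + [p,q]. For instance
  ∂bch = ch − bh + bc,
  ∂cej = ej − cj + ce.
The resulting 24×16 matrix has rank 14, and its Smith normal form has invariant factors (1,1,1,1,1,1,1,1,1,1,1,1,1,1).

Boundary ∂_3: C_3 → C_2 sends each 3-simplex σ to the alternating sum Σ_i (−1)^i (σ with its i-th vertex removed). For instance
  ∂defg = efg − dfg + deg − def,
  ∂bchj = chj − bhj + bcj − bch.
The resulting 16×2 matrix has rank 2, and its Smith normal form has invariant factors (1,1).

Reading off H_k = ker ∂_k / im ∂_{k+1}:

  H_0: rank C_0 − rank ∂_1 = 10 − 9 = 1, and the invariant factors of ∂_1 are all 1, so H_0 ≅ Z.
  H_1: rank ker ∂_1 − rank ∂_2 = (24 − 9) − 14 = 1, and the invariant factors of ∂_2 are all 1, so H_1 ≅ Z.
  H_2: rank ker ∂_2 − rank ∂_3 = (16 − 14) − 2 = 0, and the invariant factors of ∂_3 are all 1, so H_2 ≅ 0.
  H_3: rank ker ∂_3 − rank ∂_4 = (2 − 2) − 0 = 0, and there is no ∂_4, so H_3 ≅ 0.

Hence the Betti numbers are b_0 = 1, b_1 = 1, b_2 = 0, b_3 = 0.

b_0 = 1, b_1 = 1, b_2 = 0, b_3 = 0.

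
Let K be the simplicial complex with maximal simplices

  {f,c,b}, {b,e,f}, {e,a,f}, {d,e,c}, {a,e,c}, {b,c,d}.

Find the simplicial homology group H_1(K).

Take the total order a < b < c < d < e < f on the vertex set. Then K (dimension 2) consists of the simplices:

  0-simplices (6): a, b, c, d, e, f
  1-simplices (12): ac, ae, af, bc, bd, be, bf, cd, ce, cf, de, ef
  2-simplices (6): ace, aef, bcd, bcf, bef, cde

so the chain groups are C_0 ≅ Z^6, C_1 ≅ Z^12, C_2 ≅ Z^6.

Boundary ∂_1: C_1 → C_0 maps an edge to its endpoints' difference, ∂[p,q] = q − p. For instance
  ∂cd = d − c.
As a 6×12 matrix over Z this has rank 5, with invariant factors (1,1,1,1,1).

The boundary map ∂_2: C_2 → C_1 acts by ∂[p,q,r] = [q,r] − [p,r] + [p,q]. For instance
  ∂cde = de − ce + cd,
  ∂bcd = cd − bd + bc.
As a 12×6 matrix over Z this has rank 6, with invariant factors (1,1,1,1,1,1).

Now H_k = ker ∂_k / im ∂_{k+1}, so:

  H_1: rank ker ∂_1 − rank ∂_2 = (12 − 5) − 6 = 1, and the invariant factors of ∂_2 are all 1, so H_1 = Z.

(K is a triangulation of the cylinder S^1 x I.)

H_1 ≅ Z.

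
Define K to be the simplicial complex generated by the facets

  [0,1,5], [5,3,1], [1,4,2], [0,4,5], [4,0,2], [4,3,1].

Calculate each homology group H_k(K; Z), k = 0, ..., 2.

H_0 ≅ Z,  H_1 ≅ Z,  H_2 = 0.

Order the vertices as 0 < 1 < 2 < 3 < 4 < 5. Listing each simplex with vertices in this order, K has dimension 2 with simplices:

  0-simplices (6): [0], [1], [2], [3], [4], [5]
  1-simplices (12): [0,1], [0,2], [0,4], [0,5], [1,2], [1,3], [1,4], [1,5], [2,4], [3,4], [3,5], [4,5]
  2-simplices (6): [0,1,5], [0,2,4], [0,4,5], [1,2,4], [1,3,4], [1,3,5]

so the chain groups are C_0 ≅ Z^6, C_1 ≅ Z^12, C_2 ≅ Z^6.

∂_1: C_1 → C_0 sends each edge [p,q] (with p < q) to q − p. For instance
  ∂[1,4] = [4] − [1].
This gives a 6×12 integer matrix of rank 5; reducing to Smith normal form yields diagonal entries (1,1,1,1,1).

∂_2: C_2 → C_1 maps a triangle to the signed sum of its edges. For instance
  ∂[0,4,5] = [4,5] − [0,5] + [0,4],
  ∂[0,1,5] = [1,5] − [0,5] + [0,1].
The 12×6 boundary matrix has rank 6 and Smith normal form diag(1,1,1,1,1,1).

From H_k ≅ ker(∂_k) / im(∂_{k+1}) we obtain:

  H_0: rank C_0 − rank ∂_1 = 6 − 5 = 1, and the invariant factors of ∂_1 are all 1, so H_0 ≅ Z.
  H_1: rank ker ∂_1 − rank ∂_2 = (12 − 5) − 6 = 1, and the invariant factors of ∂_2 are all 1, so H_1 ≅ Z.
  H_2: rank ker ∂_2 − rank ∂_3 = (6 − 6) − 0 = 0, and there is no ∂_3, so H_2 ≅ 0.

(K is a triangulation of the cylinder S^1 x I.)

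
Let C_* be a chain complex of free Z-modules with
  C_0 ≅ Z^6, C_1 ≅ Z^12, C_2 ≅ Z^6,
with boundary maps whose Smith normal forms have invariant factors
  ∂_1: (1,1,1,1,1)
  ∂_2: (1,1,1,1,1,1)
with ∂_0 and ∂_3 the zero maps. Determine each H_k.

H_0 = Z,  H_1 = Z,  H_2 = 0.

H_0: b_0 = 6 − 0 − 5 = 1; torsion from ∂_1 factors > 1: none. So H_0 = Z.
H_1: b_1 = 12 − 5 − 6 = 1; torsion from ∂_2 factors > 1: none. So H_1 = Z.
H_2: b_2 = 6 − 6 − 0 = 0; torsion from ∂_3 factors > 1: none. So H_2 = 0.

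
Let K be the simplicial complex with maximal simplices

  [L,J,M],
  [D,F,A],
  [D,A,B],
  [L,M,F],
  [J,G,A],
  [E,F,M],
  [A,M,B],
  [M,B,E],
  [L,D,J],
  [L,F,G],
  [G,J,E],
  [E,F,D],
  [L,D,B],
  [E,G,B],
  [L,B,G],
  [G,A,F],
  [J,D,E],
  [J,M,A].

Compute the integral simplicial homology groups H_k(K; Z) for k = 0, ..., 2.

K has 9 vertices, 27 edges, 18 triangles.
rank ∂_0 = 0, rank ∂_1 = 8 ⇒ b_0 = 9 − 0 − 8 = 1; all invariant factors of ∂_1 are 1 so no torsion. So H_0 ≅ Z.
rank ∂_1 = 8, rank ∂_2 = 17 ⇒ b_1 = 27 − 8 − 17 = 2; all invariant factors of ∂_2 are 1 so no torsion. So H_1 ≅ Z^2.
rank ∂_2 = 17, rank ∂_3 = 0 ⇒ b_2 = 18 − 17 − 0 = 1. So H_2 ≅ Z.

H_0 = Z,  H_1 = Z^2,  H_2 = Z.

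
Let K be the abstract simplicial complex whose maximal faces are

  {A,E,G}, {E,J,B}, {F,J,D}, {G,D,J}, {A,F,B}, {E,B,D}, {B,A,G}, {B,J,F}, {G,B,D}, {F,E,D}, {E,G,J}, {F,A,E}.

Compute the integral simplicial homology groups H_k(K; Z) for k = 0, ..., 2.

H_0 = Z,  H_1 = Z/2,  H_2 = 0.

K has 7 vertices, 18 edges, 12 triangles.
rank ∂_0 = 0, rank ∂_1 = 6 ⇒ b_0 = 7 − 0 − 6 = 1; all invariant factors of ∂_1 are 1 so no torsion. So H_0 = Z.
rank ∂_1 = 6, rank ∂_2 = 12 ⇒ b_1 = 18 − 6 − 12 = 0; ∂_2 has invariant factor(s) [2] giving torsion. So H_1 = Z/2.
rank ∂_2 = 12, rank ∂_3 = 0 ⇒ b_2 = 12 − 12 − 0 = 0. So H_2 = 0.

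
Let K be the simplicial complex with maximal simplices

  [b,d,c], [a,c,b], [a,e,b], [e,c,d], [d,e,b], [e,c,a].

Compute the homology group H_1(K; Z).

H_1 ≅ 0.

Order the vertices as a < b < c < d < e. Listing each simplex with vertices in this order, K has dimension 2 with simplices:

  0-simplices (5): a, b, c, d, e
  1-simplices (9): ab, ac, ae, bc, bd, be, cd, ce, de
  2-simplices (6): abc, abe, ace, bcd, bde, cde

Hence C_0 ≅ Z^5, C_1 ≅ Z^9, C_2 ≅ Z^6.

The boundary map ∂_1: C_1 → C_0 sends each edge [p,q] (with p < q) to q − p. For instance
  ∂bc = c − b.
As a 5×9 matrix over Z this has rank 4, with invariant factors (1,1,1,1).

∂_2: C_2 → C_1 sends each 2-simplex [p,q,r] to [q,r] − [p,r] + [p,q]. For instance
  ∂bde = de − be + bd,
  ∂bcd = cd − bd + bc.
This gives a 9×6 integer matrix of rank 5; reducing to Smith normal form yields diagonal entries (1,1,1,1,1).

From H_k ≅ ker(∂_k) / im(∂_{k+1}) we obtain:

  H_1: rank ker ∂_1 − rank ∂_2 = (9 − 4) − 5 = 0, and the invariant factors of ∂_2 are all 1, so H_1 = 0.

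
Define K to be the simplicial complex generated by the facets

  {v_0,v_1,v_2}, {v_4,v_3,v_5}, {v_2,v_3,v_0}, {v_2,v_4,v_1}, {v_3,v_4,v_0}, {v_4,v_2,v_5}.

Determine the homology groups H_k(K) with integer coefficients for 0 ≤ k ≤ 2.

H_0 = Z,  H_1 = Z,  H_2 = 0.

K has 6 vertices, 12 edges, 6 triangles.
rank ∂_0 = 0, rank ∂_1 = 5 ⇒ b_0 = 6 − 0 − 5 = 1; all invariant factors of ∂_1 are 1 so no torsion. So H_0 ≅ Z.
rank ∂_1 = 5, rank ∂_2 = 6 ⇒ b_1 = 12 − 5 − 6 = 1; all invariant factors of ∂_2 are 1 so no torsion. So H_1 ≅ Z.
rank ∂_2 = 6, rank ∂_3 = 0 ⇒ b_2 = 6 − 6 − 0 = 0. So H_2 ≅ 0.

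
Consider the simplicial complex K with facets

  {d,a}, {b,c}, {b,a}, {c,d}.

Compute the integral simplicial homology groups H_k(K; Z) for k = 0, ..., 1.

We work with the vertex ordering a < b < c < d. The simplices of K, each written with vertices in increasing order, are:

  0-simplices (4): a, b, c, d
  1-simplices (4): ab, ad, bc, cd

so the chain groups are C_0 ≅ Z^4, C_1 ≅ Z^4.

Boundary ∂_1: C_1 → C_0 sends each edge [p,q] (with p < q) to q − p. For instance
  ∂bc = c − b.
The 4×4 boundary matrix has rank 3 and Smith normal form diag(1,1,1).

Computing H_k = (kernel of ∂_k) / (image of ∂_{k+1}):

  H_0: rank C_0 − rank ∂_1 = 4 − 3 = 1, and the invariant factors of ∂_1 are all 1, so H_0 ≅ Z.
  H_1: rank ker ∂_1 − rank ∂_2 = (4 − 3) − 0 = 1, and there is no ∂_2, so H_1 ≅ Z.

As a check, the Euler characteristic is 4 − 4 = 0, which agrees with 1 − 1 = 0.
(K is a triangulation of the circle S^1.)

H_0 = Z,  H_1 = Z.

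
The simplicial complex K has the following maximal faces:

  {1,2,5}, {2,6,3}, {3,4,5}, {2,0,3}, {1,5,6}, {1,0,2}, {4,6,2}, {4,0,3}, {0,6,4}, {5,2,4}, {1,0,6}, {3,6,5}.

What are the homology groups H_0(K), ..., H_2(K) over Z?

H_0 ≅ Z,  H_1 ≅ Z/2,  H_2 = 0.

Order the vertices as 0 < 1 < 2 < 3 < 4 < 5 < 6. Listing each simplex with vertices in this order, K has dimension 2 with simplices:

  0-simplices (7): [0], [1], [2], [3], [4], [5], [6]
  1-simplices (18): [0,1], [0,2], [0,3], [0,4], [0,6], [1,2], [1,5], [1,6], [2,3], [2,4], [2,5], [2,6], [3,4], [3,5], [3,6], [4,5], [4,6], [5,6]
  2-simplices (12): [0,1,2], [0,1,6], [0,2,3], [0,3,4], [0,4,6], [1,2,5], [1,5,6], [2,3,6], [2,4,5], [2,4,6], [3,4,5], [3,5,6]

Hence C_0 ≅ Z^7, C_1 ≅ Z^18, C_2 ≅ Z^12.

∂_1: C_1 → C_0 sends each edge [p,q] (with p < q) to q − p. For instance
  ∂[3,5] = [5] − [3].
As a 7×18 matrix over Z this has rank 6, with invariant factors (1,1,1,1,1,1).

∂_2: C_2 → C_1 sends each 2-simplex [p,q,r] to [q,r] − [p,r] + [p,q]. For instance
  ∂[0,1,6] = [1,6] − [0,6] + [0,1],
  ∂[0,1,2] = [1,2] − [0,2] + [0,1].
As a 18×12 matrix over Z this has rank 12, with invariant factors (1,1,1,1,1,1,1,1,1,1,1,2).

From H_k ≅ ker(∂_k) / im(∂_{k+1}) we obtain:

  H_0: rank C_0 − rank ∂_1 = 7 − 6 = 1, and the invariant factors of ∂_1 are all 1, so H_0 ≅ Z.
  H_1: rank ker ∂_1 − rank ∂_2 = (18 − 6) − 12 = 0, and ∂_2 has invariant factor 2 > 1, so H_1 ≅ Z/2.
  H_2: rank ker ∂_2 − rank ∂_3 = (12 − 12) − 0 = 0, and there is no ∂_3, so H_2 ≅ 0.

As a check, the Euler characteristic is 7 − 18 + 12 = 1, which agrees with 1 − 0 + 0 = 1.
(K is a triangulation of the real projective plane RP^2.)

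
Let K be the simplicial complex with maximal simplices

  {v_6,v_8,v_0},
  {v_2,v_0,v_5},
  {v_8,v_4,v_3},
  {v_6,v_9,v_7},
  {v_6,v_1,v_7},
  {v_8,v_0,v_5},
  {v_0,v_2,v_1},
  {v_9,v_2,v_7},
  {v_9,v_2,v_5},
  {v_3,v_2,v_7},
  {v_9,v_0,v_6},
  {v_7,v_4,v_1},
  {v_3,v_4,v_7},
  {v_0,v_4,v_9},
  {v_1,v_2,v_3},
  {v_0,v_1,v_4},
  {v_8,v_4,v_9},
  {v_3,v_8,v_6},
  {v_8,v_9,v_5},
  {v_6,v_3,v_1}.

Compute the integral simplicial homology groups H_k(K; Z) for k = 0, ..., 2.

H_0 ≅ Z,  H_1 ≅ Z ⊕ Z_2,  H_2 = 0.

Order the vertices as v_0 < v_1 < v_2 < v_3 < v_4 < v_5 < v_6 < v_7 < v_8 < v_9. Listing each simplex with vertices in this order, K has dimension 2 with simplices:

  0-simplices (10): [v_0], [v_1], [v_2], [v_3], [v_4], [v_5], [v_6], [v_7], [v_8], [v_9]
  1-simplices (30): (30 of them)
  2-simplices (20): (20 of them)

Hence C_0 ≅ Z^10, C_1 ≅ Z^30, C_2 ≅ Z^20.

The boundary map ∂_1: C_1 → C_0 maps an edge to its endpoints' difference, ∂[p,q] = q − p. For instance
  ∂[v_8,v_9] = [v_9] − [v_8].
This gives a 10×30 integer matrix of rank 9; reducing to Smith normal form yields diagonal entries (1,1,1,1,1,1,1,1,1).

The boundary map ∂_2: C_2 → C_1 sends each 2-simplex [p,q,r] to [q,r] − [p,r] + [p,q]. For instance
  ∂[v_0,v_6,v_8] = [v_6,v_8] − [v_0,v_8] + [v_0,v_6],
  ∂[v_2,v_7,v_9] = [v_7,v_9] − [v_2,v_9] + [v_2,v_7].
This gives a 30×20 integer matrix of rank 20; reducing to Smith normal form yields diagonal entries (1,1,1,1,1,1,1,1,1,1,1,1,1,1,1,1,1,1,1,2).

Reading off H_k = ker ∂_k / im ∂_{k+1}:

  H_0: rank C_0 − rank ∂_1 = 10 − 9 = 1, and the invariant factors of ∂_1 are all 1, so H_0 ≅ Z.
  H_1: rank ker ∂_1 − rank ∂_2 = (30 − 9) − 20 = 1, and ∂_2 has invariant factor 2 > 1, so H_1 ≅ Z ⊕ Z_2.
  H_2: rank ker ∂_2 − rank ∂_3 = (20 − 20) − 0 = 0, and there is no ∂_3, so H_2 ≅ 0.

As a check, the Euler characteristic is 10 − 30 + 20 = 0, which agrees with 1 − 1 + 0 = 0.
(K is a triangulation of the Klein bottle.)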